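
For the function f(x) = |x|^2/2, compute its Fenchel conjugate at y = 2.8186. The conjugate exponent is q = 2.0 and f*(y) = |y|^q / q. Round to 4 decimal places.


The conjugate exponent q satisfies 1/p + 1/q = 1.
p = 2, so q = 2/(2 - 1) = 2.0
|y|^q = 2.8186^2.0 = 7.9445
f*(2.8186) = 7.9445 / 2.0 = 3.9723


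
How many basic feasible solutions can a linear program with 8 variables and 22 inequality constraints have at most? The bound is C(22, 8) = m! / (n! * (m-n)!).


Each vertex corresponds to some choice of n active constraints out of m, so the number of vertices is at most C(m, n) = m! / (n!(m-n)!).
m = 22, n = 8
Numerator: 22 * 21 * 20 * 19 * 18 * 17 * 16 * 15
Denominator: 8! = 40320
C(22, 8) = 319770


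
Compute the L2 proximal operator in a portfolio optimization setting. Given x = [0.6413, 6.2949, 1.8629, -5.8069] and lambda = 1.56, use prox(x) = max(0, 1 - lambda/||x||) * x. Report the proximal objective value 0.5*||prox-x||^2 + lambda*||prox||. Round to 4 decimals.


Step 1: Compute ||x||.
||x|| = 8.7879
Step 2: Compute scaling factor.
scale = max(0, 1 - 1.56/8.7879) = 0.8225
Step 3: prox(x) = [0.5275, 5.1775, 1.5322, -4.7761]
||prox(x)|| = 7.2279
Step 4: Proximal objective.
0.5*||prox-x||^2 = 1.2168
lambda*||prox|| = 11.2755
Total = 12.4924


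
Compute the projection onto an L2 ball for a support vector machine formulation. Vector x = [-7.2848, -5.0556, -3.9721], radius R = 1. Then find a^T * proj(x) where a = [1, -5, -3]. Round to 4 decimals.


Step 1: Compute ||x|| (intermediates to 6 decimals).
||x|| = sqrt((-7.2848)^2 + (-5.0556)^2 + (-3.9721)^2) = 9.716223
Step 2: Project.
Since ||x|| > R, scale = R/||x|| = 1/9.716223 = 0.102921, proj(x) = scale * x
proj(x) = [-0.749759, -0.520327, -0.408813]
Step 3: Dot product.
a^T * proj(x) = 1*(-0.749759) - 5*(-0.520327) - 3*(-0.408813) = 3.0783


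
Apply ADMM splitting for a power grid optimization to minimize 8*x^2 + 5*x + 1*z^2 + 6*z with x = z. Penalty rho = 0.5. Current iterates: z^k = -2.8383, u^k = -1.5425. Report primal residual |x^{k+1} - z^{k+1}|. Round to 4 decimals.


ADMM iteration with rho = 0.5, z^k = -2.8383, u^k = -1.5425
Step 1: x-update.
Minimize 8*x^2 + 5*x + (0.5/2)*(x + 2.8383 - 1.5425)^2
FOC: (2*8 + 0.5)*x = -5 + 0.5*(-2.8383 + 1.5425)
x^{k+1} = -0.3423
Step 2: z-update.
Minimize 1*z^2 + 6*z + (0.5/2)*(-0.3423 - z - 1.5425)^2
FOC: (2*1 + 0.5)*z = -6 + 0.5*(-0.3423 - 1.5425)
z^{k+1} = -2.777
Step 3: u-update.
u^{k+1} = -1.5425 - 0.3423 + 2.777 = 0.8922
Step 4: Primal residual = |-0.3423 + 2.777| = 2.4347


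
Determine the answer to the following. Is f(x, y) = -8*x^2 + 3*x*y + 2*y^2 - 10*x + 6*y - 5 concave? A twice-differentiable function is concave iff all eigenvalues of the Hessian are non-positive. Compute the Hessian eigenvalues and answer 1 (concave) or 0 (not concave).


The Hessian of f(x,y) = -8*x^2 + 3*x*y + 2*y^2 - 10*x + 6*y - 5 is:
H = [[-16, 3], [3, 4]]
Trace = -16 + 4 = -12
Determinant = -16*4 - (3)^2 = -73
Discriminant = (-12)^2 - 4*-73 = 436.0
Eigenvalues: lambda_1 = -16.4403, lambda_2 = 4.4403
The function is not concave.

0


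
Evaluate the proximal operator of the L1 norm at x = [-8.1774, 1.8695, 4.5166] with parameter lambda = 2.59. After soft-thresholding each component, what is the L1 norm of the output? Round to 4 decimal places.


Soft-thresholding with lambda = 2.59:
prox(-8.1774) = sign(-8.1774)*max(|-8.1774| - 2.59, 0) = -5.5874
prox(1.8695) = sign(1.8695)*max(|1.8695| - 2.59, 0) = 0.0
prox(4.5166) = sign(4.5166)*max(|4.5166| - 2.59, 0) = 1.9266
prox(x) = [-5.5874, 0.0, 1.9266]
||prox(x)||_1 = 5.5874 + 0.0 + 1.9266 = 7.514


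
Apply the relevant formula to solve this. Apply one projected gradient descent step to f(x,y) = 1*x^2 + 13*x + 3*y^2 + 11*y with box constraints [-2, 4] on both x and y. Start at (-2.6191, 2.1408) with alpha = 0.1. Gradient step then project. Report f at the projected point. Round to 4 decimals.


Step 1: Compute gradient at (-2.6191, 2.1408).
grad_x = 2*1*-2.6191 + 13 = 7.7618
grad_y = 2*3*2.1408 + 11 = 23.8448
Step 2: Gradient step.
x_raw = -2.6191 - 0.1*7.7618 = -3.3953
y_raw = 2.1408 - 0.1*23.8448 = -0.2437
Step 3: Project onto [-2, 4].
x_proj = clip(-3.3953) = -2.0
y_proj = clip(-0.2437) = -0.2437
Step 4: Evaluate f.
f(-2.0, -0.2437) = -24.5023


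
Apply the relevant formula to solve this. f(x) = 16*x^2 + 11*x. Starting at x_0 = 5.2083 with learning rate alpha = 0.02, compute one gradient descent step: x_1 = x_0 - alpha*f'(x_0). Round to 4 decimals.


We compute the gradient at x_0 and apply the update.
f'(x) = 32*x + 11
f'(5.2083) = 32*5.2083 + 11 = 177.6656
x_1 = 5.2083 - 0.02*177.6656 = 1.655


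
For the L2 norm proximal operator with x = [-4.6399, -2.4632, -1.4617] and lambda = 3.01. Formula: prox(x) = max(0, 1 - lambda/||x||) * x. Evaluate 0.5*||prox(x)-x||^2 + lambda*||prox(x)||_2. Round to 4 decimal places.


Step 1: Compute ||x||.
||x|| = 5.4528
Step 2: Compute scaling factor.
scale = max(0, 1 - 3.01/5.4528) = 0.448
Step 3: prox(x) = [-2.0786, -1.1035, -0.6548]
||prox(x)|| = 2.4428
Step 4: Proximal objective.
0.5*||prox-x||^2 = 4.5301
lambda*||prox|| = 7.3528
Total = 11.8828


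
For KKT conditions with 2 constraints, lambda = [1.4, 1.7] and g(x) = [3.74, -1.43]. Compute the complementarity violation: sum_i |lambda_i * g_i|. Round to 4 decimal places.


KKT complementary slackness check:
lambda_1 * g_1 = 1.4 * 3.74 = 5.236
lambda_2 * g_2 = 1.7 * -1.43 = -2.431
Total violation = 5.236 + 2.431 = 7.667


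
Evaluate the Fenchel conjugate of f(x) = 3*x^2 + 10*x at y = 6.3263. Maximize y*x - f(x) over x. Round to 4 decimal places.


f*(y) = sup_x {y*x - a*x^2 - b*x} = sup_x {(y-b)*x - a*x^2}
FOC: (y - b) - 2a*x = 0 => x* = (y - b)/(2a)
x* = (6.3263 - 10)/(2*3) = -0.6123
f*(6.3263) = (y-b)^2/(4a) = (6.3263 - 10)^2/(4*3)
= 13.4961/12 = 1.1247


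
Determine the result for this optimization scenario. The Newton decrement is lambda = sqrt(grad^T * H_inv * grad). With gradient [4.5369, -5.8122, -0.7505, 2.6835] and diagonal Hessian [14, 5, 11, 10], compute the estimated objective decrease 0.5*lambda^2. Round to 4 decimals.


Step 1: H is diagonal, so H^(-1) * g = [0.3241, -1.1624, -0.0682, 0.2684].
Step 2: g^T H^(-1) g = sum_i g_i^2 / H_ii
  = (4.5369)^2/14 + (-5.8122)^2/5 + (-0.7505)^2/11 + (2.6835)^2/10
  = 1.4702 + 6.7563 + 0.0512 + 0.7201 = 8.9979
Step 3: Objective decrease = 0.5 * g^T H^(-1) g = 4.499


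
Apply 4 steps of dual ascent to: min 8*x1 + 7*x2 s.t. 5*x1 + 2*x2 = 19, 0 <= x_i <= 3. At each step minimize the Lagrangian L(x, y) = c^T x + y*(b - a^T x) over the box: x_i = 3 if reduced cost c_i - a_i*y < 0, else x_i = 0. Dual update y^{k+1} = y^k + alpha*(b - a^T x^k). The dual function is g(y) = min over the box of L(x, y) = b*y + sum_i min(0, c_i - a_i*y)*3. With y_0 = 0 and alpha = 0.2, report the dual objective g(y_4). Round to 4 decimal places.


Dual ascent for LP: min 8*x1 + 7*x2, 5*x1 + 2*x2 = 19, 0 <= x_i <= 3
Step 1: y^k = 0.0, reduced costs: (8.0, 7.0)
  x^k = (0.0, 0.0), subgradient = b - a^T x = 19.0
  y^{k+1} = 0.0 + 0.2*19.0 = 3.8
Step 2: y^k = 3.8, reduced costs: (-11.0, -0.6)
  x^k = (3.0, 3.0), subgradient = b - a^T x = -2.0
  y^{k+1} = 3.8 + 0.2*-2.0 = 3.4
Step 3: y^k = 3.4, reduced costs: (-9.0, 0.2)
  x^k = (3.0, 0.0), subgradient = b - a^T x = 4.0
  y^{k+1} = 3.4 + 0.2*4.0 = 4.2
Step 4: y^k = 4.2, reduced costs: (-13.0, -1.4)
  x^k = (3.0, 3.0), subgradient = b - a^T x = -2.0
  y^{k+1} = 4.2 + 0.2*-2.0 = 3.8
Dual objective at y_4 = 3.8: reduced costs (-11.0, -0.6), box minimizer x = (3.0, 3.0)
g(y_4) = b*y + (c1 - a1*y)*x1 + (c2 - a2*y)*x2 = 19*3.8 + (-11.0)*3.0 + (-0.6)*3.0 = 72.2 - 33.0 - 1.8 = 37.4


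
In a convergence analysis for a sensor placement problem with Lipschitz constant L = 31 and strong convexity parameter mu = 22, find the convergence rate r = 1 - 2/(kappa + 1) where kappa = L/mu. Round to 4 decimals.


Step 1: Compute the condition number.
kappa = L/mu = 31/22 = 1.4091
Step 2: Compute the convergence rate.
r = 1 - 2/(kappa + 1) = 1 - 2*mu/(L + mu) = (L - mu)/(L + mu) = 9/53 = 0.1698


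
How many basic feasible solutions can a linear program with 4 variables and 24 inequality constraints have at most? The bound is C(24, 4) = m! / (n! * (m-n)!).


Each vertex corresponds to some choice of n active constraints out of m, so the number of vertices is at most C(m, n) = m! / (n!(m-n)!).
m = 24, n = 4
Numerator: 24 * 23 * 22 * 21
Denominator: 4! = 24
C(24, 4) = 10626


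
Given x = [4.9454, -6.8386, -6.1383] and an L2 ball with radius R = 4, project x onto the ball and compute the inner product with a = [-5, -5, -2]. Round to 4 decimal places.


Step 1: Compute ||x|| (intermediates to 6 decimals).
||x|| = sqrt(4.9454^2 + (-6.8386)^2 + (-6.1383)^2) = 10.43562
Step 2: Project.
Since ||x|| > R, scale = R/||x|| = 4/10.43562 = 0.383303, proj(x) = scale * x
proj(x) = [1.895587, -2.621256, -2.352829]
Step 3: Dot product.
a^T * proj(x) = -5*1.895587 - 5*(-2.621256) - 2*(-2.352829) = 8.334


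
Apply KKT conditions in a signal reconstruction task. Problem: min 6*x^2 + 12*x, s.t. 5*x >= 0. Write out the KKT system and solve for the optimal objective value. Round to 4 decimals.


Step 1: Try lambda = 0 (constraint inactive).
x_unc = -12/(2*6) = -1.0
Check: 5*-1.0 = -5.0 < 0 -- violated!
Step 2: Constraint must be active: 5*x = 0
x* = 0/5 = 0.0
lambda = (2*6*0.0 + 12)/5 = 2.4
Step 3: Compute optimal value.
f(x*) = 6*0.0^2 + 12*0.0 = 0.0


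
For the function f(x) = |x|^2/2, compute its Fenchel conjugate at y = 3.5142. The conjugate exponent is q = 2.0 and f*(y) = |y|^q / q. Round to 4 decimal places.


The conjugate exponent q satisfies 1/p + 1/q = 1.
p = 2, so q = 2/(2 - 1) = 2.0
|y|^q = 3.5142^2.0 = 12.3496
f*(3.5142) = 12.3496 / 2.0 = 6.1748


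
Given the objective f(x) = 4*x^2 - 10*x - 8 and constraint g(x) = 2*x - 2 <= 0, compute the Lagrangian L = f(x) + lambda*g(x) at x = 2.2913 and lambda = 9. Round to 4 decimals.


Step 1: Evaluate f(x).
f(2.2913) = 4*2.2913^2 - 10*2.2913 - 8 = -9.9128
Step 2: Evaluate g(x).
g(2.2913) = 2*2.2913 - 2 = 2.5826
Step 3: Compute Lagrangian.
L = -9.9128 + 9*2.5826 = 13.3306


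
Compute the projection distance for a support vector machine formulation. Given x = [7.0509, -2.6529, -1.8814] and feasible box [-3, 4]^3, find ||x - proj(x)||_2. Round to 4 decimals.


Project each component onto [-3, 4].
clip(7.0509) = 4.0, clip(-2.6529) = -2.6529, clip(-1.8814) = -1.8814
Projection = [4.0, -2.6529, -1.8814]
Squared diffs: [9.308, 0.0, 0.0]
Distance = sqrt(9.308) = 3.0509


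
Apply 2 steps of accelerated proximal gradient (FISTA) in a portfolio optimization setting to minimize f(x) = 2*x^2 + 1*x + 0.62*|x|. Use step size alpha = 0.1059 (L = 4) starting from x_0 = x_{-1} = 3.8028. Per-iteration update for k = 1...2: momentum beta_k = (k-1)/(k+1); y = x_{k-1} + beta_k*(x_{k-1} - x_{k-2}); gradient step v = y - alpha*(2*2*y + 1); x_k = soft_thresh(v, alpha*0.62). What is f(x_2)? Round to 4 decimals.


FISTA on f(x) = 2*x^2 + 1*x + 0.62*|x|
L = 4, alpha = 0.1059
Iteration 1: beta = 0.0, y = 3.8028 + 0.0*(3.8028 - 3.8028) = 3.8028
  grad(y) = 16.2112, v = y - alpha*grad = 2.086
  prox(v) = soft_thresh(2.086, 0.0657) = 2.0204
Iteration 2: beta = 0.3333, y = 2.0204 + 0.3333*(2.0204 - 3.8028) = 1.4262
  grad(y) = 6.7049, v = y - alpha*grad = 0.7162
  prox(v) = soft_thresh(0.7162, 0.0657) = 0.6505
f(x_2) = 2*0.6505^2 + 1*0.6505 + 0.62*|0.6505| = 1.9002


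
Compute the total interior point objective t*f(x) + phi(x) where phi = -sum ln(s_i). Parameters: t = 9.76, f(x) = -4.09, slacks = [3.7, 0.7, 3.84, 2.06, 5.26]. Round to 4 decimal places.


Step 1: Compute log-barrier.
ln values: [1.3083, -0.3567, 1.3455, 0.7227, 1.6601]
phi = -(1.3083 - 0.3567 + 1.3455 + 0.7227 + 1.6601) = -4.68
Step 2: Compute augmented objective.
t*f(x) = 9.76*-4.09 = -39.9184
Total = -39.9184 - 4.68 = -44.5984


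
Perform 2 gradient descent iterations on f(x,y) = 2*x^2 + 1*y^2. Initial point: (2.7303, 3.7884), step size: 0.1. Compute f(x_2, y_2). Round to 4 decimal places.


Gradient descent on f(x,y) = 2*x^2 + 1*y^2.
Starting point: (2.7303, 3.7884), alpha = 0.1
Step 1: grad_x = 2*2*2.7303 = 10.9212, grad_y = 2*1*3.7884 = 7.5768
  x_1 = 2.7303 - 0.1*10.9212 = 1.6382
  y_1 = 3.7884 - 0.1*7.5768 = 3.0307
Step 2: grad_x = 2*2*1.6382 = 6.5527, grad_y = 2*1*3.0307 = 6.0614
  x_2 = 1.6382 - 0.1*6.5527 = 0.9829
  y_2 = 3.0307 - 0.1*6.0614 = 2.4246
f(0.9829, 2.4246) = 2*0.9829^2 + 1*2.4246^2 = 7.8108


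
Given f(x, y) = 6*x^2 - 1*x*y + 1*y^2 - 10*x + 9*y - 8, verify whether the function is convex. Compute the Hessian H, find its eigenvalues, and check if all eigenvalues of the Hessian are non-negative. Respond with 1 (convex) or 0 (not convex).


The Hessian of f(x,y) = 6*x^2 - 1*x*y + 1*y^2 - 10*x + 9*y - 8 is:
H = [[12, -1], [-1, 2]]
Trace = 12 + 2 = 14
Determinant = 12*2 - (-1)^2 = 23
Discriminant = (14)^2 - 4*23 = 104.0
Eigenvalues: lambda_1 = 1.901, lambda_2 = 12.099
The function is convex.

1


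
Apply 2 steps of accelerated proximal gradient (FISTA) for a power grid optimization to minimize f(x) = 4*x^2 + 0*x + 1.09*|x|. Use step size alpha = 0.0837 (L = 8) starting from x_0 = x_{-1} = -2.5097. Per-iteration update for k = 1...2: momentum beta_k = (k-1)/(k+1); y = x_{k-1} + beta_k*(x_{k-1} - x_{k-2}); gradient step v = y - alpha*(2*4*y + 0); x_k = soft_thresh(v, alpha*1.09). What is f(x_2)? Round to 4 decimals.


FISTA on f(x) = 4*x^2 + 0*x + 1.09*|x|
L = 8, alpha = 0.0837
Iteration 1: beta = 0.0, y = -2.5097 + 0.0*(-2.5097 + 2.5097) = -2.5097
  grad(y) = -20.0776, v = y - alpha*grad = -0.8292
  prox(v) = soft_thresh(-0.8292, 0.0912) = -0.738
Iteration 2: beta = 0.3333, y = -0.738 + 0.3333*(-0.738 + 2.5097) = -0.1474
  grad(y) = -1.1792, v = y - alpha*grad = -0.0487
  prox(v) = soft_thresh(-0.0487, 0.0912) = 0.0
f(x_2) = 4*0.0^2 + 0*0.0 + 1.09*|0.0| = 0.0


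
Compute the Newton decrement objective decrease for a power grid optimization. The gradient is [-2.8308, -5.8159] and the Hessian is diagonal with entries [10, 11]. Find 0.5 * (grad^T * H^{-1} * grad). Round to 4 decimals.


Step 1: H is diagonal, so H^(-1) * g = [-0.2831, -0.5287].
Step 2: g^T H^(-1) g = sum_i g_i^2 / H_ii
  = (-2.8308)^2/10 + (-5.8159)^2/11
  = 0.8013 + 3.075 = 3.8763
Step 3: Objective decrease = 0.5 * g^T H^(-1) g = 1.9382


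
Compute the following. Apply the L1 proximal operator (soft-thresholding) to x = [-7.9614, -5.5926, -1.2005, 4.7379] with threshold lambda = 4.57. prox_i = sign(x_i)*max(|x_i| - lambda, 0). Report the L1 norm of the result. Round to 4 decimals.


Soft-thresholding with lambda = 4.57:
prox(-7.9614) = sign(-7.9614)*max(|-7.9614| - 4.57, 0) = -3.3914
prox(-5.5926) = sign(-5.5926)*max(|-5.5926| - 4.57, 0) = -1.0226
prox(-1.2005) = sign(-1.2005)*max(|-1.2005| - 4.57, 0) = 0.0
prox(4.7379) = sign(4.7379)*max(|4.7379| - 4.57, 0) = 0.1679
prox(x) = [-3.3914, -1.0226, 0.0, 0.1679]
||prox(x)||_1 = 3.3914 + 1.0226 + 0.0 + 0.1679 = 4.5819


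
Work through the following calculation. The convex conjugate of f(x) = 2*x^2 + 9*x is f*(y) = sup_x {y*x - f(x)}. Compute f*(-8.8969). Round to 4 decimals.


f*(y) = sup_x {y*x - a*x^2 - b*x} = sup_x {(y-b)*x - a*x^2}
FOC: (y - b) - 2a*x = 0 => x* = (y - b)/(2a)
x* = (-8.8969 - 9)/(2*2) = -4.4742
f*(-8.8969) = (y-b)^2/(4a) = (-8.8969 - 9)^2/(4*2)
= 320.299/8 = 40.0374


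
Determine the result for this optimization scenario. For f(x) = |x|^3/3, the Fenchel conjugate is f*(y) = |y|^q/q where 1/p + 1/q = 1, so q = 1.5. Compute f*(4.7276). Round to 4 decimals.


The conjugate exponent q satisfies 1/p + 1/q = 1.
p = 3, so q = 3/(3 - 1) = 1.5
|y|^q = 4.7276^1.5 = 10.2792
f*(4.7276) = 10.2792 / 1.5 = 6.8528


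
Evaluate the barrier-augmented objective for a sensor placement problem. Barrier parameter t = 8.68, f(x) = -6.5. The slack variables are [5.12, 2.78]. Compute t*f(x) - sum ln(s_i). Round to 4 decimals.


Step 1: Compute log-barrier.
ln values: [1.6332, 1.0225]
phi = -(1.6332 + 1.0225) = -2.6556
Step 2: Compute augmented objective.
t*f(x) = 8.68*-6.5 = -56.42
Total = -56.42 - 2.6556 = -59.0756


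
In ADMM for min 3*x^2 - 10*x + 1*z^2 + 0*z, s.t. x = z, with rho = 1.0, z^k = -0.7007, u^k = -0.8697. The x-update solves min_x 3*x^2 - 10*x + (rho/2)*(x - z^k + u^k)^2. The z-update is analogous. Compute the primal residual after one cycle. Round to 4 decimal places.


ADMM iteration with rho = 1.0, z^k = -0.7007, u^k = -0.8697
Step 1: x-update.
Minimize 3*x^2 - 10*x + (1.0/2)*(x + 0.7007 - 0.8697)^2
FOC: (2*3 + 1.0)*x = 10 + 1.0*(-0.7007 + 0.8697)
x^{k+1} = 1.4527
Step 2: z-update.
Minimize 1*z^2 + 0*z + (1.0/2)*(1.4527 - z - 0.8697)^2
FOC: (2*1 + 1.0)*z = 0 + 1.0*(1.4527 - 0.8697)
z^{k+1} = 0.1943
Step 3: u-update.
u^{k+1} = -0.8697 + 1.4527 - 0.1943 = 0.3887
Step 4: Primal residual = |1.4527 - 0.1943| = 1.2584


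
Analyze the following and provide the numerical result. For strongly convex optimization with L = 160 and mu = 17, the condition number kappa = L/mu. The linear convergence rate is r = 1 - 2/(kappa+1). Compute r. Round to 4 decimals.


Step 1: Compute the condition number.
kappa = L/mu = 160/17 = 9.4118
Step 2: Compute the convergence rate.
r = 1 - 2/(kappa + 1) = 1 - 2*mu/(L + mu) = (L - mu)/(L + mu) = 143/177 = 0.8079


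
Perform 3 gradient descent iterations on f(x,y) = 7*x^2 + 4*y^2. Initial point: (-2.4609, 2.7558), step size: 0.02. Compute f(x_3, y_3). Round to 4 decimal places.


Gradient descent on f(x,y) = 7*x^2 + 4*y^2.
Starting point: (-2.4609, 2.7558), alpha = 0.02
Step 1: grad_x = 2*7*-2.4609 = -34.4526, grad_y = 2*4*2.7558 = 22.0464
  x_1 = -2.4609 - 0.02*-34.4526 = -1.7718
  y_1 = 2.7558 - 0.02*22.0464 = 2.3149
Step 2: grad_x = 2*7*-1.7718 = -24.8059, grad_y = 2*4*2.3149 = 18.519
  x_2 = -1.7718 - 0.02*-24.8059 = -1.2757
  y_2 = 2.3149 - 0.02*18.519 = 1.9445
Step 3: grad_x = 2*7*-1.2757 = -17.8602, grad_y = 2*4*1.9445 = 15.5559
  x_3 = -1.2757 - 0.02*-17.8602 = -0.9185
  y_3 = 1.9445 - 0.02*15.5559 = 1.6334
f(-0.9185, 1.6334) = 7*(-0.9185)^2 + 4*1.6334^2 = 16.5775


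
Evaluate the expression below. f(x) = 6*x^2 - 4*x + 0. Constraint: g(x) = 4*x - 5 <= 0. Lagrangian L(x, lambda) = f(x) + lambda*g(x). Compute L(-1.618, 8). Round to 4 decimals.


Step 1: Evaluate f(x).
f(-1.618) = 6*(-1.618)^2 - 4*(-1.618) + 0 = 22.1795
Step 2: Evaluate g(x).
g(-1.618) = 4*-1.618 - 5 = -11.472
Step 3: Compute Lagrangian.
L = 22.1795 + 8*-11.472 = -69.5965


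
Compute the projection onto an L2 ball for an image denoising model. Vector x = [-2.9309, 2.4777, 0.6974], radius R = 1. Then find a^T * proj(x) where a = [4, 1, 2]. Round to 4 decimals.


Step 1: Compute ||x|| (intermediates to 6 decimals).
||x|| = sqrt((-2.9309)^2 + 2.4777^2 + 0.6974^2) = 3.90071
Step 2: Project.
Since ||x|| > R, scale = R/||x|| = 1/3.90071 = 0.256364, proj(x) = scale * x
proj(x) = [-0.751377, 0.635193, 0.178788]
Step 3: Dot product.
a^T * proj(x) = 4*(-0.751377) + 1*0.635193 + 2*0.178788 = -2.0127


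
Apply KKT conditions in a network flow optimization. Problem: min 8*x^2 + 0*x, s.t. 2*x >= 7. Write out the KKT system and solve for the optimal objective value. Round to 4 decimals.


Step 1: Try lambda = 0 (constraint inactive).
x_unc = 0/(2*8) = 0.0
Check: 2*0.0 = 0.0 < 7 -- violated!
Step 2: Constraint must be active: 2*x = 7
x* = 7/2 = 3.5
lambda = (2*8*3.5 + 0)/2 = 28.0
Step 3: Compute optimal value.
f(x*) = 8*3.5^2 + 0*3.5 = 98.0


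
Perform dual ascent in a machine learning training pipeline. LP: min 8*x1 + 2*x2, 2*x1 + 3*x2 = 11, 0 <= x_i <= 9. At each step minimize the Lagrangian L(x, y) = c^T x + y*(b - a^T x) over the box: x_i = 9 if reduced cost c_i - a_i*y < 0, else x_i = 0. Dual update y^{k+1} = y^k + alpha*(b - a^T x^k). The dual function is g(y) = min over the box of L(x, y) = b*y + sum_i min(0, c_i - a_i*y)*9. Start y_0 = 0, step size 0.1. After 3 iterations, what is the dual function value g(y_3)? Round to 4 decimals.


Dual ascent for LP: min 8*x1 + 2*x2, 2*x1 + 3*x2 = 11, 0 <= x_i <= 9
Step 1: y^k = 0.0, reduced costs: (8.0, 2.0)
  x^k = (0.0, 0.0), subgradient = b - a^T x = 11.0
  y^{k+1} = 0.0 + 0.1*11.0 = 1.1
Step 2: y^k = 1.1, reduced costs: (5.8, -1.3)
  x^k = (0.0, 9.0), subgradient = b - a^T x = -16.0
  y^{k+1} = 1.1 + 0.1*-16.0 = -0.5
Step 3: y^k = -0.5, reduced costs: (9.0, 3.5)
  x^k = (0.0, 0.0), subgradient = b - a^T x = 11.0
  y^{k+1} = -0.5 + 0.1*11.0 = 0.6
Dual objective at y_3 = 0.6: reduced costs (6.8, 0.2), box minimizer x = (0.0, 0.0)
g(y_3) = b*y + (c1 - a1*y)*x1 + (c2 - a2*y)*x2 = 11*0.6 + 6.8*0.0 + 0.2*0.0 = 6.6 + 0.0 + 0.0 = 6.6


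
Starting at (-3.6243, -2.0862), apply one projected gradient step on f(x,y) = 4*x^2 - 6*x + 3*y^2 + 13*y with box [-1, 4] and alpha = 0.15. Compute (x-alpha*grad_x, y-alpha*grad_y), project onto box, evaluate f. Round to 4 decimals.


Step 1: Compute gradient at (-3.6243, -2.0862).
grad_x = 2*4*-3.6243 - 6 = -34.9944
grad_y = 2*3*-2.0862 + 13 = 0.4828
Step 2: Gradient step.
x_raw = -3.6243 - 0.15*-34.9944 = 1.6249
y_raw = -2.0862 - 0.15*0.4828 = -2.1586
Step 3: Project onto [-1, 4].
x_proj = clip(1.6249) = 1.6249
y_proj = clip(-2.1586) = -1.0
Step 4: Evaluate f.
f(1.6249, -1.0) = -9.1885


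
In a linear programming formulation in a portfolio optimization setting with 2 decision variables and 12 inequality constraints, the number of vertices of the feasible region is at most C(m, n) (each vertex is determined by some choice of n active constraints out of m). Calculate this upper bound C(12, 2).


Each vertex corresponds to some choice of n active constraints out of m, so the number of vertices is at most C(m, n) = m! / (n!(m-n)!).
m = 12, n = 2
Numerator: 12 * 11
Denominator: 2! = 2
C(12, 2) = 66


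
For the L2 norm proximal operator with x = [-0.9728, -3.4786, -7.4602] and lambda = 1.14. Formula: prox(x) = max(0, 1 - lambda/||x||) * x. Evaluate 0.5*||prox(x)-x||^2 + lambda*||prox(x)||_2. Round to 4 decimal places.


Step 1: Compute ||x||.
||x|| = 8.2886
Step 2: Compute scaling factor.
scale = max(0, 1 - 1.14/8.2886) = 0.8625
Step 3: prox(x) = [-0.839, -3.0002, -6.4341]
||prox(x)|| = 7.1486
Step 4: Proximal objective.
0.5*||prox-x||^2 = 0.6498
lambda*||prox|| = 8.1494
Total = 8.7993


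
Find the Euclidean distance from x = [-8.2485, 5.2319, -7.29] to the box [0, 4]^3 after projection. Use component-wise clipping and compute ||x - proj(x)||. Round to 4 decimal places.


Project each component onto [0, 4].
clip(-8.2485) = 0.0, clip(5.2319) = 4.0, clip(-7.29) = 0.0
Projection = [0.0, 4.0, 0.0]
Squared diffs: [68.0378, 1.5176, 53.1441]
Distance = sqrt(122.6995) = 11.077


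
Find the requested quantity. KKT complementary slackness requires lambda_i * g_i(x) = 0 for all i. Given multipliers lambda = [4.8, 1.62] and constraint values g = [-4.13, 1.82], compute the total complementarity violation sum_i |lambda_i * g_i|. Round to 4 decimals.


KKT complementary slackness check:
lambda_1 * g_1 = 4.8 * -4.13 = -19.824
lambda_2 * g_2 = 1.62 * 1.82 = 2.9484
Total violation = 19.824 + 2.9484 = 22.7724


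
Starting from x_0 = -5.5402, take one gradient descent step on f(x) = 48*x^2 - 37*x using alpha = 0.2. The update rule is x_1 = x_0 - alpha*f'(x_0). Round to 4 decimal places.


We compute the gradient at x_0 and apply the update.
f'(x) = 96*x - 37
f'(-5.5402) = 96*-5.5402 - 37 = -568.8592
x_1 = -5.5402 - 0.2*-568.8592 = 108.2316


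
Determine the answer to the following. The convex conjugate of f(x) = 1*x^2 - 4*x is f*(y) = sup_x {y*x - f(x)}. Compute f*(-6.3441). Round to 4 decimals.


f*(y) = sup_x {y*x - a*x^2 - b*x} = sup_x {(y-b)*x - a*x^2}
FOC: (y - b) - 2a*x = 0 => x* = (y - b)/(2a)
x* = (-6.3441 + 4)/(2*1) = -1.1721
f*(-6.3441) = (y-b)^2/(4a) = (-6.3441 + 4)^2/(4*1)
= 5.4948/4 = 1.3737


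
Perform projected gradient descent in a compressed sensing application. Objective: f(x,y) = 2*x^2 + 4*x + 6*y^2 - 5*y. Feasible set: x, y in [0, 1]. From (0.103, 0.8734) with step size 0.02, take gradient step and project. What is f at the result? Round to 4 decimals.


Step 1: Compute gradient at (0.103, 0.8734).
grad_x = 2*2*0.103 + 4 = 4.412
grad_y = 2*6*0.8734 - 5 = 5.4808
Step 2: Gradient step.
x_raw = 0.103 - 0.02*4.412 = 0.0148
y_raw = 0.8734 - 0.02*5.4808 = 0.7638
Step 3: Project onto [0, 1].
x_proj = clip(0.0148) = 0.0148
y_proj = clip(0.7638) = 0.7638
Step 4: Evaluate f.
f(0.0148, 0.7638) = -0.2592


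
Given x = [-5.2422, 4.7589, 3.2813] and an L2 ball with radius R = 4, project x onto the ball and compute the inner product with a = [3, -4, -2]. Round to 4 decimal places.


Step 1: Compute ||x|| (intermediates to 6 decimals).
||x|| = sqrt((-5.2422)^2 + 4.7589^2 + 3.2813^2) = 7.803507
Step 2: Project.
Since ||x|| > R, scale = R/||x|| = 4/7.803507 = 0.51259, proj(x) = scale * x
proj(x) = [-2.687099, 2.439365, 1.681962]
Step 3: Dot product.
a^T * proj(x) = 3*(-2.687099) - 4*2.439365 - 2*1.681962 = -21.1827


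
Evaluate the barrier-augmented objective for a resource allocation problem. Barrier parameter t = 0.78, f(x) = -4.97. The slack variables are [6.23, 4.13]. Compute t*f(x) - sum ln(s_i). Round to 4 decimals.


Step 1: Compute log-barrier.
ln values: [1.8294, 1.4183]
phi = -(1.8294 + 1.4183) = -3.2477
Step 2: Compute augmented objective.
t*f(x) = 0.78*-4.97 = -3.8766
Total = -3.8766 - 3.2477 = -7.1243


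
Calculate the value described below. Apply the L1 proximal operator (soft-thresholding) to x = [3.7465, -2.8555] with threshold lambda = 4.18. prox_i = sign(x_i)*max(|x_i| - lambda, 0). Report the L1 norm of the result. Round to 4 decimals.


Soft-thresholding with lambda = 4.18:
prox(3.7465) = sign(3.7465)*max(|3.7465| - 4.18, 0) = 0.0
prox(-2.8555) = sign(-2.8555)*max(|-2.8555| - 4.18, 0) = 0.0
prox(x) = [0.0, 0.0]
||prox(x)||_1 = 0.0 + 0.0 = 0.0


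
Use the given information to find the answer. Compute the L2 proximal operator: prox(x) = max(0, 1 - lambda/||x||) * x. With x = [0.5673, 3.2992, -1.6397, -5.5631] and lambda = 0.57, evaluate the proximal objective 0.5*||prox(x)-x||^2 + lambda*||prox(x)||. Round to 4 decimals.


Step 1: Compute ||x||.
||x|| = 6.6965
Step 2: Compute scaling factor.
scale = max(0, 1 - 0.57/6.6965) = 0.9149
Step 3: prox(x) = [0.519, 3.0184, -1.5001, -5.0896]
||prox(x)|| = 6.1265
Step 4: Proximal objective.
0.5*||prox-x||^2 = 0.1625
lambda*||prox|| = 3.4921
Total = 3.6546


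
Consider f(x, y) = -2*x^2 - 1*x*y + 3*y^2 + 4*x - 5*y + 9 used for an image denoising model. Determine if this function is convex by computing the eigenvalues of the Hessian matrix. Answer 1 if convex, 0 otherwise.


The Hessian of f(x,y) = -2*x^2 - 1*x*y + 3*y^2 + 4*x - 5*y + 9 is:
H = [[-4, -1], [-1, 6]]
Trace = -4 + 6 = 2
Determinant = -4*6 - (-1)^2 = -25
Discriminant = (2)^2 - 4*-25 = 104.0
Eigenvalues: lambda_1 = -4.099, lambda_2 = 6.099
The function is not convex.

0


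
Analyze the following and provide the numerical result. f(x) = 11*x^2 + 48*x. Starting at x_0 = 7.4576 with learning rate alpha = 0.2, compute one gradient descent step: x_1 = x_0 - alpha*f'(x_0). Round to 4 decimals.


We compute the gradient at x_0 and apply the update.
f'(x) = 22*x + 48
f'(7.4576) = 22*7.4576 + 48 = 212.0672
x_1 = 7.4576 - 0.2*212.0672 = -34.9558


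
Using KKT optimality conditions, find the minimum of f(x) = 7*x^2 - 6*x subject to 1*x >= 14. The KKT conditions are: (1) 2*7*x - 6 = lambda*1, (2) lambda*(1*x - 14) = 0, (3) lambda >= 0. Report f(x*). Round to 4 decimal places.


Step 1: Try lambda = 0 (constraint inactive).
x_unc = 6/(2*7) = 0.4286
Check: 1*0.4286 = 0.4286 < 14 -- violated!
Step 2: Constraint must be active: 1*x = 14
x* = 14/1 = 14.0
lambda = (2*7*14.0 - 6)/1 = 190.0
Step 3: Compute optimal value.
f(x*) = 7*14.0^2 - 6*14.0 = 1288.0


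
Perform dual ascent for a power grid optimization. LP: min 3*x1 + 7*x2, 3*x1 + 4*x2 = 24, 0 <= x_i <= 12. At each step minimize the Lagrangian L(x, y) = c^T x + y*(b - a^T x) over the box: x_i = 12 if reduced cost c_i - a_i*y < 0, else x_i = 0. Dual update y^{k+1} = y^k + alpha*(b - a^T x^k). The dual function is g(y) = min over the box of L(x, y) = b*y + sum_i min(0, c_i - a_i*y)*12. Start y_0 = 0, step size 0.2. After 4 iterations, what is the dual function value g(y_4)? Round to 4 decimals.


Dual ascent for LP: min 3*x1 + 7*x2, 3*x1 + 4*x2 = 24, 0 <= x_i <= 12
Step 1: y^k = 0.0, reduced costs: (3.0, 7.0)
  x^k = (0.0, 0.0), subgradient = b - a^T x = 24.0
  y^{k+1} = 0.0 + 0.2*24.0 = 4.8
Step 2: y^k = 4.8, reduced costs: (-11.4, -12.2)
  x^k = (12.0, 12.0), subgradient = b - a^T x = -60.0
  y^{k+1} = 4.8 + 0.2*-60.0 = -7.2
Step 3: y^k = -7.2, reduced costs: (24.6, 35.8)
  x^k = (0.0, 0.0), subgradient = b - a^T x = 24.0
  y^{k+1} = -7.2 + 0.2*24.0 = -2.4
Step 4: y^k = -2.4, reduced costs: (10.2, 16.6)
  x^k = (0.0, 0.0), subgradient = b - a^T x = 24.0
  y^{k+1} = -2.4 + 0.2*24.0 = 2.4
Dual objective at y_4 = 2.4: reduced costs (-4.2, -2.6), box minimizer x = (12.0, 12.0)
g(y_4) = b*y + (c1 - a1*y)*x1 + (c2 - a2*y)*x2 = 24*2.4 + (-4.2)*12.0 + (-2.6)*12.0 = 57.6 - 50.4 - 31.2 = -24.0


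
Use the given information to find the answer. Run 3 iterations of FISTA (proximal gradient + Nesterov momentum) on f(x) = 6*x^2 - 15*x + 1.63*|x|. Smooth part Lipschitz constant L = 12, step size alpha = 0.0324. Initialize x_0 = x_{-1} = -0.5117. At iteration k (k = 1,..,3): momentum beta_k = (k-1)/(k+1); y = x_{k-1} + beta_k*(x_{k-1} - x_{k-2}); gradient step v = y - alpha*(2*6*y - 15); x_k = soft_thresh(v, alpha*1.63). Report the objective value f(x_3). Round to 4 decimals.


FISTA on f(x) = 6*x^2 - 15*x + 1.63*|x|
L = 12, alpha = 0.0324
Iteration 1: beta = 0.0, y = -0.5117 + 0.0*(-0.5117 + 0.5117) = -0.5117
  grad(y) = -21.1404, v = y - alpha*grad = 0.1732
  prox(v) = soft_thresh(0.1732, 0.0528) = 0.1204
Iteration 2: beta = 0.3333, y = 0.1204 + 0.3333*(0.1204 + 0.5117) = 0.3311
  grad(y) = -11.0262, v = y - alpha*grad = 0.6884
  prox(v) = soft_thresh(0.6884, 0.0528) = 0.6356
Iteration 3: beta = 0.5, y = 0.6356 + 0.5*(0.6356 - 0.1204) = 0.8932
  grad(y) = -4.2821, v = y - alpha*grad = 1.0319
  prox(v) = soft_thresh(1.0319, 0.0528) = 0.9791
f(x_3) = 6*0.9791^2 - 15*0.9791 + 1.63*|0.9791| = -7.3387


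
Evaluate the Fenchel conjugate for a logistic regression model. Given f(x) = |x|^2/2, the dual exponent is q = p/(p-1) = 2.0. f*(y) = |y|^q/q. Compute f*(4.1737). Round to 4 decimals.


The conjugate exponent q satisfies 1/p + 1/q = 1.
p = 2, so q = 2/(2 - 1) = 2.0
|y|^q = 4.1737^2.0 = 17.4198
f*(4.1737) = 17.4198 / 2.0 = 8.7099


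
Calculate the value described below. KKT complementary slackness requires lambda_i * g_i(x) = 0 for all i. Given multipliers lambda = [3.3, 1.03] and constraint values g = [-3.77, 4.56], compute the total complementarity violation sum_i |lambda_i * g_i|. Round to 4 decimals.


KKT complementary slackness check:
lambda_1 * g_1 = 3.3 * -3.77 = -12.441
lambda_2 * g_2 = 1.03 * 4.56 = 4.6968
Total violation = 12.441 + 4.6968 = 17.1378


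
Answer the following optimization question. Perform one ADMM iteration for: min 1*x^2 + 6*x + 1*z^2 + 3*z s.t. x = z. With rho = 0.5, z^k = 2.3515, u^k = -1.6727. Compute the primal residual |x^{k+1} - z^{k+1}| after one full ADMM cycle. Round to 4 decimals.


ADMM iteration with rho = 0.5, z^k = 2.3515, u^k = -1.6727
Step 1: x-update.
Minimize 1*x^2 + 6*x + (0.5/2)*(x - 2.3515 - 1.6727)^2
FOC: (2*1 + 0.5)*x = -6 + 0.5*(2.3515 + 1.6727)
x^{k+1} = -1.5952
Step 2: z-update.
Minimize 1*z^2 + 3*z + (0.5/2)*(-1.5952 - z - 1.6727)^2
FOC: (2*1 + 0.5)*z = -3 + 0.5*(-1.5952 - 1.6727)
z^{k+1} = -1.8536
Step 3: u-update.
u^{k+1} = -1.6727 - 1.5952 + 1.8536 = -1.4143
Step 4: Primal residual = |-1.5952 + 1.8536| = 0.2584


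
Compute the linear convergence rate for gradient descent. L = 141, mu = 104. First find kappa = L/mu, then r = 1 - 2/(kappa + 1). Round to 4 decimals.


Step 1: Compute the condition number.
kappa = L/mu = 141/104 = 1.3558
Step 2: Compute the convergence rate.
r = 1 - 2/(kappa + 1) = 1 - 2*mu/(L + mu) = (L - mu)/(L + mu) = 37/245 = 0.151


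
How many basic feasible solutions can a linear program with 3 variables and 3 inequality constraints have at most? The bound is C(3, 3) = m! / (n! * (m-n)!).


Each vertex corresponds to some choice of n active constraints out of m, so the number of vertices is at most C(m, n) = m! / (n!(m-n)!).
m = 3, n = 3
Numerator: 3 * 2 * 1
Denominator: 3! = 6
C(3, 3) = 1


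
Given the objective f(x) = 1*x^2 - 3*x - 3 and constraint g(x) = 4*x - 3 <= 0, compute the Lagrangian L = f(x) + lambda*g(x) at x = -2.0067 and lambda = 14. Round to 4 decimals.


Step 1: Evaluate f(x).
f(-2.0067) = 1*(-2.0067)^2 - 3*(-2.0067) - 3 = 7.0469
Step 2: Evaluate g(x).
g(-2.0067) = 4*-2.0067 - 3 = -11.0268
Step 3: Compute Lagrangian.
L = 7.0469 + 14*-11.0268 = -147.3283


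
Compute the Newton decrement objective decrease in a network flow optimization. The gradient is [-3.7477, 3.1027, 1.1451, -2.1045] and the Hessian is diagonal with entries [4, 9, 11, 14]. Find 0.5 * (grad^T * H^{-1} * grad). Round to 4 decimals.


Step 1: H is diagonal, so H^(-1) * g = [-0.9369, 0.3447, 0.1041, -0.1503].
Step 2: g^T H^(-1) g = sum_i g_i^2 / H_ii
  = (-3.7477)^2/4 + (3.1027)^2/9 + (1.1451)^2/11 + (-2.1045)^2/14
  = 3.5113 + 1.0696 + 0.1192 + 0.3164 = 5.0165
Step 3: Objective decrease = 0.5 * g^T H^(-1) g = 2.5083


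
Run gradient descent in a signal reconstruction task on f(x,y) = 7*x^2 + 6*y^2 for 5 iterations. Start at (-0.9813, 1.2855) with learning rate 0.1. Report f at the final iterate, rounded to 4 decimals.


Gradient descent on f(x,y) = 7*x^2 + 6*y^2.
Starting point: (-0.9813, 1.2855), alpha = 0.1
Step 1: grad_x = 2*7*-0.9813 = -13.7382, grad_y = 2*6*1.2855 = 15.426
  x_1 = -0.9813 - 0.1*-13.7382 = 0.3925
  y_1 = 1.2855 - 0.1*15.426 = -0.2571
Step 2: grad_x = 2*7*0.3925 = 5.4953, grad_y = 2*6*-0.2571 = -3.0852
  x_2 = 0.3925 - 0.1*5.4953 = -0.157
  y_2 = -0.2571 - 0.1*-3.0852 = 0.0514
Step 3: grad_x = 2*7*-0.157 = -2.1981, grad_y = 2*6*0.0514 = 0.617
  x_3 = -0.157 - 0.1*-2.1981 = 0.0628
  y_3 = 0.0514 - 0.1*0.617 = -0.0103
Step 4: grad_x = 2*7*0.0628 = 0.8792, grad_y = 2*6*-0.0103 = -0.1234
  x_4 = 0.0628 - 0.1*0.8792 = -0.0251
  y_4 = -0.0103 - 0.1*-0.1234 = 0.0021
Step 5: grad_x = 2*7*-0.0251 = -0.3517, grad_y = 2*6*0.0021 = 0.0247
  x_5 = -0.0251 - 0.1*-0.3517 = 0.01
  y_5 = 0.0021 - 0.1*0.0247 = -0.0004
f(0.01, -0.0004) = 7*0.01^2 + 6*(-0.0004)^2 = 0.0007


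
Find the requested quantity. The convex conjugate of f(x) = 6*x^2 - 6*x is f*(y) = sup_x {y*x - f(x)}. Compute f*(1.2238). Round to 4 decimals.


f*(y) = sup_x {y*x - a*x^2 - b*x} = sup_x {(y-b)*x - a*x^2}
FOC: (y - b) - 2a*x = 0 => x* = (y - b)/(2a)
x* = (1.2238 + 6)/(2*6) = 0.602
f*(1.2238) = (y-b)^2/(4a) = (1.2238 + 6)^2/(4*6)
= 52.1833/24 = 2.1743


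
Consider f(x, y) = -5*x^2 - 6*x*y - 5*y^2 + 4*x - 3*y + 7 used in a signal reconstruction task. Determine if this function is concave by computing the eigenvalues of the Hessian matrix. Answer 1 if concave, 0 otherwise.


The Hessian of f(x,y) = -5*x^2 - 6*x*y - 5*y^2 + 4*x - 3*y + 7 is:
H = [[-10, -6], [-6, -10]]
Trace = -10 - 10 = -20
Determinant = -10*-10 - (-6)^2 = 64
Discriminant = (-20)^2 - 4*64 = 144.0
Eigenvalues: lambda_1 = -16.0, lambda_2 = -4.0
The function is concave.

1


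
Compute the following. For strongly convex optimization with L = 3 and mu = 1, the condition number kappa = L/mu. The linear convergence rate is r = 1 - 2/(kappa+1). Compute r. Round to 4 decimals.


Step 1: Compute the condition number.
kappa = L/mu = 3/1 = 3.0
Step 2: Compute the convergence rate.
r = 1 - 2/(kappa + 1) = 1 - 2*mu/(L + mu) = (L - mu)/(L + mu) = 2/4 = 0.5


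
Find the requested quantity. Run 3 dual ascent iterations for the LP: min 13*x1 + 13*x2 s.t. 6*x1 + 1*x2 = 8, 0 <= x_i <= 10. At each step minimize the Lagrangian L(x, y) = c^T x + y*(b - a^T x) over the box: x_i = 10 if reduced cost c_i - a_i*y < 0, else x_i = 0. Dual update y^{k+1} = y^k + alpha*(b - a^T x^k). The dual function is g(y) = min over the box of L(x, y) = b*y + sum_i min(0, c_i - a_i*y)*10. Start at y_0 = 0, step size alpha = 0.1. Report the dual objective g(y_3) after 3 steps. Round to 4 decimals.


Dual ascent for LP: min 13*x1 + 13*x2, 6*x1 + 1*x2 = 8, 0 <= x_i <= 10
Step 1: y^k = 0.0, reduced costs: (13.0, 13.0)
  x^k = (0.0, 0.0), subgradient = b - a^T x = 8.0
  y^{k+1} = 0.0 + 0.1*8.0 = 0.8
Step 2: y^k = 0.8, reduced costs: (8.2, 12.2)
  x^k = (0.0, 0.0), subgradient = b - a^T x = 8.0
  y^{k+1} = 0.8 + 0.1*8.0 = 1.6
Step 3: y^k = 1.6, reduced costs: (3.4, 11.4)
  x^k = (0.0, 0.0), subgradient = b - a^T x = 8.0
  y^{k+1} = 1.6 + 0.1*8.0 = 2.4
Dual objective at y_3 = 2.4: reduced costs (-1.4, 10.6), box minimizer x = (10.0, 0.0)
g(y_3) = b*y + (c1 - a1*y)*x1 + (c2 - a2*y)*x2 = 8*2.4 + (-1.4)*10.0 + 10.6*0.0 = 19.2 - 14.0 + 0.0 = 5.2


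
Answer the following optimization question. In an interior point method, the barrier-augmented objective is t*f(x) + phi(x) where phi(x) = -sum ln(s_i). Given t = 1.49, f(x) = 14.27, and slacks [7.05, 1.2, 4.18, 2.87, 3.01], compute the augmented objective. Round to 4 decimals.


Step 1: Compute log-barrier.
ln values: [1.953, 0.1823, 1.4303, 1.0543, 1.1019]
phi = -(1.953 + 0.1823 + 1.4303 + 1.0543 + 1.1019) = -5.7219
Step 2: Compute augmented objective.
t*f(x) = 1.49*14.27 = 21.2623
Total = 21.2623 - 5.7219 = 15.5404


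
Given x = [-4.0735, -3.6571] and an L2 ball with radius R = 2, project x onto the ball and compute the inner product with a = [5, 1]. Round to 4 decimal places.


Step 1: Compute ||x|| (intermediates to 6 decimals).
||x|| = sqrt((-4.0735)^2 + (-3.6571)^2) = 5.474284
Step 2: Project.
Since ||x|| > R, scale = R/||x|| = 2/5.474284 = 0.365345, proj(x) = scale * x
proj(x) = [-1.488233, -1.336103]
Step 3: Dot product.
a^T * proj(x) = 5*(-1.488233) + 1*(-1.336103) = -8.7773


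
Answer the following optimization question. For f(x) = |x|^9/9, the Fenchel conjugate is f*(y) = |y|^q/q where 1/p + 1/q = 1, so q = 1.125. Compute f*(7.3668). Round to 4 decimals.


The conjugate exponent q satisfies 1/p + 1/q = 1.
p = 9, so q = 9/(9 - 1) = 1.125
|y|^q = 7.3668^1.125 = 9.4556
f*(7.3668) = 9.4556 / 1.125 = 8.405


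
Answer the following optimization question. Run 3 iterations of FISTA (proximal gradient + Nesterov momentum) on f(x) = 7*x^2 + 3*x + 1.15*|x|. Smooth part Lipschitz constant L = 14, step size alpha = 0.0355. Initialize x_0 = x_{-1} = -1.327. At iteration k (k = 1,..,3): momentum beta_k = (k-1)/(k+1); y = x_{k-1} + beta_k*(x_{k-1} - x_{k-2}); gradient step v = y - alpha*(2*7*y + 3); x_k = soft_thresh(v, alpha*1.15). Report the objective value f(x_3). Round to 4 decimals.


FISTA on f(x) = 7*x^2 + 3*x + 1.15*|x|
L = 14, alpha = 0.0355
Iteration 1: beta = 0.0, y = -1.327 + 0.0*(-1.327 + 1.327) = -1.327
  grad(y) = -15.578, v = y - alpha*grad = -0.774
  prox(v) = soft_thresh(-0.774, 0.0408) = -0.7332
Iteration 2: beta = 0.3333, y = -0.7332 + 0.3333*(-0.7332 + 1.327) = -0.5352
  grad(y) = -4.4929, v = y - alpha*grad = -0.3757
  prox(v) = soft_thresh(-0.3757, 0.0408) = -0.3349
Iteration 3: beta = 0.5, y = -0.3349 + 0.5*(-0.3349 + 0.7332) = -0.1357
  grad(y) = 1.0995, v = y - alpha*grad = -0.1748
  prox(v) = soft_thresh(-0.1748, 0.0408) = -0.134
f(x_3) = 7*(-0.134)^2 + 3*(-0.134) + 1.15*|-0.134| = -0.1222


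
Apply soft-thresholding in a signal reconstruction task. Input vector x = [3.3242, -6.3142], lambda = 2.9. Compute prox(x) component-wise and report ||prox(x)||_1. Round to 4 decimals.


Soft-thresholding with lambda = 2.9:
prox(3.3242) = sign(3.3242)*max(|3.3242| - 2.9, 0) = 0.4242
prox(-6.3142) = sign(-6.3142)*max(|-6.3142| - 2.9, 0) = -3.4142
prox(x) = [0.4242, -3.4142]
||prox(x)||_1 = 0.4242 + 3.4142 = 3.8384


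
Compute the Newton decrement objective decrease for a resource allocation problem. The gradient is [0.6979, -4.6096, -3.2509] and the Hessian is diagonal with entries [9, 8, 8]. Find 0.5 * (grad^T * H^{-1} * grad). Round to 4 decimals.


Step 1: H is diagonal, so H^(-1) * g = [0.0775, -0.5762, -0.4064].
Step 2: g^T H^(-1) g = sum_i g_i^2 / H_ii
  = (0.6979)^2/9 + (-4.6096)^2/8 + (-3.2509)^2/8
  = 0.0541 + 2.6561 + 1.321 = 4.0312
Step 3: Objective decrease = 0.5 * g^T H^(-1) g = 2.0156


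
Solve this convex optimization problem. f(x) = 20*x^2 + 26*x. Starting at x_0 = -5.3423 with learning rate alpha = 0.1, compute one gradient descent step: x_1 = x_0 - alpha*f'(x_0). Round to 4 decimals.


We compute the gradient at x_0 and apply the update.
f'(x) = 40*x + 26
f'(-5.3423) = 40*-5.3423 + 26 = -187.692
x_1 = -5.3423 - 0.1*-187.692 = 13.4269
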